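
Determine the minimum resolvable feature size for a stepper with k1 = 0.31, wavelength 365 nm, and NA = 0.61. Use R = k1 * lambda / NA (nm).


Step 1: Identify values: k1 = 0.31, lambda = 365 nm, NA = 0.61
Step 2: R = k1 * lambda / NA
R = 0.31 * 365 / 0.61
R = 185.5 nm


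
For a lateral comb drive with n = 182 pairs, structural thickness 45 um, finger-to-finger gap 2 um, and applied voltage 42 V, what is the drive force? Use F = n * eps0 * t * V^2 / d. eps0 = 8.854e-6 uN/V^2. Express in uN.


Step 1: Parameters: n=182, eps0=8.854e-6 uN/V^2, t=45 um, V=42 V, d=2 um
Step 2: V^2 = 1764
Step 3: F = 182 * 8.854e-6 * 45 * 1764 / 2
F = 63.958 uN


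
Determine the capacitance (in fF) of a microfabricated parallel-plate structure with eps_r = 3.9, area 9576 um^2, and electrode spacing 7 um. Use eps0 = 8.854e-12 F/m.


Step 1: Convert area to m^2: A = 9576e-12 m^2
Step 2: Convert gap to m: d = 7e-6 m
Step 3: C = eps0 * eps_r * A / d
C = 8.854e-12 * 3.9 * 9576e-12 / 7e-6
Step 4: Convert to fF (multiply by 1e15).
C = 47.24 fF


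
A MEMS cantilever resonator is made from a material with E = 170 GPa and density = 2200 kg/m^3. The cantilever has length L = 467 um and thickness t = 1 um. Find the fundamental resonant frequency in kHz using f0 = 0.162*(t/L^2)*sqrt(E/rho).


Step 1: Convert units to SI.
t_SI = 1e-6 m, L_SI = 467e-6 m
Step 2: Calculate sqrt(E/rho).
sqrt(170e9 / 2200) = 8790.49 m/s
Step 3: Compute f0.
f0 = 0.162 * 1e-6 / (467e-6)^2 * 8790.49 = 6529.7 Hz = 6.53 kHz


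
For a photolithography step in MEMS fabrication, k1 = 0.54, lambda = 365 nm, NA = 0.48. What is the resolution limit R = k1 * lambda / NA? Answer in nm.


Step 1: Identify values: k1 = 0.54, lambda = 365 nm, NA = 0.48
Step 2: R = k1 * lambda / NA
R = 0.54 * 365 / 0.48
R = 410.6 nm


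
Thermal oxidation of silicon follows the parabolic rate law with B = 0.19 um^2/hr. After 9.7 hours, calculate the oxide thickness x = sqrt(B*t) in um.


Step 1: Compute B*t = 0.19 * 9.7 = 1.843
Step 2: x = sqrt(1.843)
x = 1.358 um


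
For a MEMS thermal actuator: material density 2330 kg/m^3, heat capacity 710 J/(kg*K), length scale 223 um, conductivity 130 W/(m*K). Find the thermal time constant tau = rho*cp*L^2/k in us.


Step 1: Convert L to m: L = 223e-6 m
Step 2: L^2 = (223e-6)^2 = 4.9729e-08 m^2
Step 3: tau = 2330 * 710 * 4.9729e-08 / 130 = 6.3282065e-04 s
Step 4: Convert to microseconds (multiply by 1e6).
tau = 632.821 us


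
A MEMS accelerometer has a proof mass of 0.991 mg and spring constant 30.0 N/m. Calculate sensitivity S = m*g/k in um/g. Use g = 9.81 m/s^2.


Step 1: Convert mass: m = 0.991 mg = 9.91e-07 kg
Step 2: S = m * g / k = 9.91e-07 * 9.81 / 30.0
Step 3: S = 3.24e-07 m/g
Step 4: Convert to um/g: S = 0.324 um/g


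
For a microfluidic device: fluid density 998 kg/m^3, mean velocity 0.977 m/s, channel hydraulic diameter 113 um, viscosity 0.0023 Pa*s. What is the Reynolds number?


Step 1: Convert Dh to meters: Dh = 113e-6 m
Step 2: Re = rho * v * Dh / mu
Re = 998 * 0.977 * 113e-6 / 0.0023
Re = 47.904


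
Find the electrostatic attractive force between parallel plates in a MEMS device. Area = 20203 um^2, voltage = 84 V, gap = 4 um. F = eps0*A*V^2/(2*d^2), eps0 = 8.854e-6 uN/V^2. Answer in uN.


Step 1: Identify parameters.
eps0 = 8.854e-6 uN/V^2, A = 20203 um^2, V = 84 V, d = 4 um
Step 2: Compute V^2 = 84^2 = 7056
Step 3: Compute d^2 = 4^2 = 16
Step 4: F = 0.5 * 8.854e-6 * 20203 * 7056 / 16
F = 39.442 uN


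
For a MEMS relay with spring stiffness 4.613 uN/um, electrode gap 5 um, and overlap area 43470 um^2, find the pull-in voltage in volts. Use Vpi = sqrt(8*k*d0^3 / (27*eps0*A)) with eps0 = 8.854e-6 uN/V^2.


Step 1: Compute numerator: 8 * k * d0^3 = 8 * 4.613 * 5^3 = 4613.0
Step 2: Compute denominator: 27 * eps0 * A = 27 * 8.854e-6 * 43470 = 10.391851
Step 3: Vpi = sqrt(4613.0 / 10.391851)
Vpi = 21.07 V


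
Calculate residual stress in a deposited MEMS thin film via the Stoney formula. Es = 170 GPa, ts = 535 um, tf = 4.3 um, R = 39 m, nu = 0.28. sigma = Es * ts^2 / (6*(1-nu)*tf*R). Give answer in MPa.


Step 1: Compute numerator: Es * ts^2 = 170 * 535^2 = 48658250 (GPa*um^2)
Step 2: Compute denominator (R in um): 6*(1-nu)*tf*R = 6*0.72*4.3*39e6 = 724464000.0 (um^2)
Step 3: sigma (GPa) = 48658250 / 724464000.0 = 6.7164e-02 GPa
Step 4: Convert to MPa (x1000): sigma = 67.2 MPa


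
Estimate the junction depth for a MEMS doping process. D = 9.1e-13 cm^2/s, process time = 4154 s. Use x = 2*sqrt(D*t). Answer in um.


Step 1: Compute D*t = 9.1e-13 * 4154 = 3.78014e-09 cm^2
Step 2: sqrt(D*t) = 6.1483e-05 cm
Step 3: x = 2 * 6.1483e-05 cm = 1.22966e-04 cm
Step 4: Convert to um (1 cm = 1e4 um): x = 1.23 um


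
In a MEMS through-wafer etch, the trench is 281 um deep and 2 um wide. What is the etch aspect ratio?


Step 1: AR = depth / width
Step 2: AR = 281 / 2
AR = 140.5


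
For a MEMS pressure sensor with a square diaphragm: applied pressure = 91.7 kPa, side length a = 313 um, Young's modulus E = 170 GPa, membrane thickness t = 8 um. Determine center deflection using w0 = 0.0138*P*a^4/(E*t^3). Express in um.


Step 1: Convert pressure to compatible units (E is in GPa, so P in GPa).
P = 91.7 kPa = 91.7e-6 GPa
Step 2: Compute numerator: 0.0138 * P * a^4.
a^4 = 313^4 = 9597924961
numerator = 0.0138 * 91.7e-6 * 9597924961 = 1.21458e+04
Step 3: Compute denominator: E * t^3 = 170 * 8^3 = 87040
Step 4: w0 = numerator / denominator = 1.21458e+04 / 87040 = 0.1395 um


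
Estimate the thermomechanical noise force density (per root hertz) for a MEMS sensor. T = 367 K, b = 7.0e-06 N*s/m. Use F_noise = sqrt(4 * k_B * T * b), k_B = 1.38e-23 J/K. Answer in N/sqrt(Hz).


Step 1: Compute 4 * k_B * T * b
= 4 * 1.38e-23 * 367 * 7.0e-06
= 1.4181e-25 N^2/Hz
Step 2: F_noise = sqrt(1.4181e-25)
F_noise = 3.77e-13 N/sqrt(Hz)


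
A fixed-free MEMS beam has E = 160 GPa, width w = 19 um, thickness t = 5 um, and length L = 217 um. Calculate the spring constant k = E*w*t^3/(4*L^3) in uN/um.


Step 1: Convert E to consistent units (1 GPa = 1000 uN/um^2).
E = 160 GPa = 160000 uN/um^2
Step 2: Compute t^3 = 5^3 = 125
Step 3: Compute L^3 = 217^3 = 10218313
Step 4: k = 160000 * 19 * 125 / (4 * 10218313)
k = 9.297 uN/um


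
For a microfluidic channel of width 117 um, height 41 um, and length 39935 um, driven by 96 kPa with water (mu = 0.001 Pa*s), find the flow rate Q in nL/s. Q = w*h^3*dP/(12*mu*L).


Step 1: Convert all dimensions to SI (meters).
w = 117e-6 m, h = 41e-6 m, L = 39935e-6 m, dP = 96e3 Pa
Step 2: Q = w * h^3 * dP / (12 * mu * L)
Q = 117e-6 * (41e-6)^3 * 96e3 / (12 * 0.001 * 39935e-6) = 1.61537639e-09 m^3/s
Step 3: Convert Q from m^3/s to nL/s (1 m^3 = 1e12 nL, so multiply by 1e12).
Q = 1615.376 nL/s


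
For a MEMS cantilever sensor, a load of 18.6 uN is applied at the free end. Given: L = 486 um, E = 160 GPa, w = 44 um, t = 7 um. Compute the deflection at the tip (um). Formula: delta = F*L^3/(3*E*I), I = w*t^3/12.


Step 1: Calculate the second moment of area.
I = w * t^3 / 12 = 44 * 7^3 / 12 = 1257.6667 um^4
Step 2: Convert E to consistent units (1 GPa = 1000 uN/um^2).
E = 160 GPa = 160000 uN/um^2
Step 3: Calculate tip deflection.
delta = F * L^3 / (3 * E * I)
delta = 18.6 * 486^3 / (3 * 160000 * 1257.6667)
delta = 3.5368 um


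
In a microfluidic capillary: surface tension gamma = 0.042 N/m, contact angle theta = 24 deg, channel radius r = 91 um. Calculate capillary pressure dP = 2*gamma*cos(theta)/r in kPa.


Step 1: cos(24 deg) = 0.9135
Step 2: Convert r to m: r = 91e-6 m
Step 3: dP = 2 * 0.042 * 0.9135 / 91e-6 = 843.2 Pa
Step 4: Convert Pa to kPa (divide by 1000).
dP = 0.84 kPa


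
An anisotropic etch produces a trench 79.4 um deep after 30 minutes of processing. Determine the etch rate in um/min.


Step 1: Etch rate = depth / time
Step 2: rate = 79.4 / 30
rate = 2.647 um/min


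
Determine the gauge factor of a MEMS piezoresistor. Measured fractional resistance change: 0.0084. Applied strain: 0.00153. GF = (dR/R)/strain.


Step 1: Identify values.
dR/R = 0.0084, strain = 0.00153
Step 2: GF = (dR/R) / strain = 0.0084 / 0.00153
GF = 5.5


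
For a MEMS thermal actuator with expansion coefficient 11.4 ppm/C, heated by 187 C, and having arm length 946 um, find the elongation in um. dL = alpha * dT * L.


Step 1: Convert CTE: alpha = 11.4 ppm/C = 11.4e-6 /C
Step 2: dL = 11.4e-6 * 187 * 946
dL = 2.0167 um


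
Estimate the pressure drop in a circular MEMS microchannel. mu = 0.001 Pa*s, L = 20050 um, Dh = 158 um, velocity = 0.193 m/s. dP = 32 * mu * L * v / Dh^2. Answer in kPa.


Step 1: Convert to SI: L = 20050e-6 m, Dh = 158e-6 m
Step 2: dP = 32 * 0.001 * 20050e-6 * 0.193 / (158e-6)^2
Step 3: dP = 4960.29 Pa
Step 4: Convert to kPa: dP = 4.96 kPa


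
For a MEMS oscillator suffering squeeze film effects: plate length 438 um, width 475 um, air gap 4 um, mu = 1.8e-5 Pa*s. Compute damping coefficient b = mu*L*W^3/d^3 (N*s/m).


Step 1: Convert to SI.
L = 438e-6 m, W = 475e-6 m, d = 4e-6 m
Step 2: W^3 = (475e-6)^3 = 1.07e-10 m^3
Step 3: d^3 = (4e-6)^3 = 6.40e-17 m^3
Step 4: b = 1.8e-5 * 438e-6 * 1.07e-10 / 6.40e-17
b = 1.32e-02 N*s/m


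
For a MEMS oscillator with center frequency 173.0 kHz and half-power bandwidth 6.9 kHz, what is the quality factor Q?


Step 1: Q = f0 / bandwidth
Step 2: Q = 173.0 / 6.9
Q = 25.1


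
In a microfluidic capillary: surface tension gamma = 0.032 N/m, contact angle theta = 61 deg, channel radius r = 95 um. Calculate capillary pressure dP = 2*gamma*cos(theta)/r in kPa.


Step 1: cos(61 deg) = 0.4848
Step 2: Convert r to m: r = 95e-6 m
Step 3: dP = 2 * 0.032 * 0.4848 / 95e-6 = 326.6 Pa
Step 4: Convert Pa to kPa (divide by 1000).
dP = 0.33 kPa


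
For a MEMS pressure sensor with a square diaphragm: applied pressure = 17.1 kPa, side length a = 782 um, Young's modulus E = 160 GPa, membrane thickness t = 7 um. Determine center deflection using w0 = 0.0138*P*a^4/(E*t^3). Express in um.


Step 1: Convert pressure to compatible units (E is in GPa, so P in GPa).
P = 17.1 kPa = 17.1e-6 GPa
Step 2: Compute numerator: 0.0138 * P * a^4.
a^4 = 782^4 = 373961602576
numerator = 0.0138 * 17.1e-6 * 373961602576 = 8.82475e+04
Step 3: Compute denominator: E * t^3 = 160 * 7^3 = 54880
Step 4: w0 = numerator / denominator = 8.82475e+04 / 54880 = 1.608 um


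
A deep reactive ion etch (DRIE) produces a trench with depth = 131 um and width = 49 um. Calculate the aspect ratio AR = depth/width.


Step 1: AR = depth / width
Step 2: AR = 131 / 49
AR = 2.7


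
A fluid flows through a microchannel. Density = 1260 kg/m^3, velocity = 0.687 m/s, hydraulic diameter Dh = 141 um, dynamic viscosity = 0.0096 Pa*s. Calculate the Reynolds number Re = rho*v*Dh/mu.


Step 1: Convert Dh to meters: Dh = 141e-6 m
Step 2: Re = rho * v * Dh / mu
Re = 1260 * 0.687 * 141e-6 / 0.0096
Re = 12.714


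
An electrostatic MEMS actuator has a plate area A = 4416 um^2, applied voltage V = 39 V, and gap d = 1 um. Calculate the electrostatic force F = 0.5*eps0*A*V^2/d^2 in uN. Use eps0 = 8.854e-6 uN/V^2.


Step 1: Identify parameters.
eps0 = 8.854e-6 uN/V^2, A = 4416 um^2, V = 39 V, d = 1 um
Step 2: Compute V^2 = 39^2 = 1521
Step 3: Compute d^2 = 1^2 = 1
Step 4: F = 0.5 * 8.854e-6 * 4416 * 1521 / 1
F = 29.735 uN


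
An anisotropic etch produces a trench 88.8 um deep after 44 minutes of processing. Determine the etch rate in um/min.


Step 1: Etch rate = depth / time
Step 2: rate = 88.8 / 44
rate = 2.018 um/min


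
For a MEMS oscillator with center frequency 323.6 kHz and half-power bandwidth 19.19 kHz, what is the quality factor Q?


Step 1: Q = f0 / bandwidth
Step 2: Q = 323.6 / 19.19
Q = 16.9


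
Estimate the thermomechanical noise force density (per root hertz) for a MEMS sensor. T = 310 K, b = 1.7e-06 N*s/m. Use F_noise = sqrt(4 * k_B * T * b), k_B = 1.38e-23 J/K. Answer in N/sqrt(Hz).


Step 1: Compute 4 * k_B * T * b
= 4 * 1.38e-23 * 310 * 1.7e-06
= 2.9090e-26 N^2/Hz
Step 2: F_noise = sqrt(2.9090e-26)
F_noise = 1.71e-13 N/sqrt(Hz)


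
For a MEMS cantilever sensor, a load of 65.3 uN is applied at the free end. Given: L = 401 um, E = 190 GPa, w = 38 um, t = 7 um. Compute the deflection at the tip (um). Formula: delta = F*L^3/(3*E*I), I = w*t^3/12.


Step 1: Calculate the second moment of area.
I = w * t^3 / 12 = 38 * 7^3 / 12 = 1086.1667 um^4
Step 2: Convert E to consistent units (1 GPa = 1000 uN/um^2).
E = 190 GPa = 190000 uN/um^2
Step 3: Calculate tip deflection.
delta = F * L^3 / (3 * E * I)
delta = 65.3 * 401^3 / (3 * 190000 * 1086.1667)
delta = 6.801 um


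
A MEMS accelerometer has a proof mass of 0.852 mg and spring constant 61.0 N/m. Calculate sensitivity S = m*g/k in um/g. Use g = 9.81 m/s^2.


Step 1: Convert mass: m = 0.852 mg = 8.52e-07 kg
Step 2: S = m * g / k = 8.52e-07 * 9.81 / 61.0
Step 3: S = 1.37e-07 m/g
Step 4: Convert to um/g: S = 0.137 um/g


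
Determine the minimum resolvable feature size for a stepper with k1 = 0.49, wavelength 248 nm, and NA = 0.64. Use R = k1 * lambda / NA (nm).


Step 1: Identify values: k1 = 0.49, lambda = 248 nm, NA = 0.64
Step 2: R = k1 * lambda / NA
R = 0.49 * 248 / 0.64
R = 189.9 nm


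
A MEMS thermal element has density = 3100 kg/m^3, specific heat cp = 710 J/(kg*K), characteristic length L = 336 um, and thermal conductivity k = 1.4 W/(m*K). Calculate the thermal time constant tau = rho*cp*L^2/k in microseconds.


Step 1: Convert L to m: L = 336e-6 m
Step 2: L^2 = (336e-6)^2 = 1.12896e-07 m^2
Step 3: tau = 3100 * 710 * 1.12896e-07 / 1.4 = 1.7748864e-01 s
Step 4: Convert to microseconds (multiply by 1e6).
tau = 177488.64 us


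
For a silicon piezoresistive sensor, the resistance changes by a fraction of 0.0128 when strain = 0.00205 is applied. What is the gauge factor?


Step 1: Identify values.
dR/R = 0.0128, strain = 0.00205
Step 2: GF = (dR/R) / strain = 0.0128 / 0.00205
GF = 6.2


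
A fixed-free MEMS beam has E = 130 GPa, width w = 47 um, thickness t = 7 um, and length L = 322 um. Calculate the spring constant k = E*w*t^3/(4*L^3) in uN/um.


Step 1: Convert E to consistent units (1 GPa = 1000 uN/um^2).
E = 130 GPa = 130000 uN/um^2
Step 2: Compute t^3 = 7^3 = 343
Step 3: Compute L^3 = 322^3 = 33386248
Step 4: k = 130000 * 47 * 343 / (4 * 33386248)
k = 15.6931 uN/um


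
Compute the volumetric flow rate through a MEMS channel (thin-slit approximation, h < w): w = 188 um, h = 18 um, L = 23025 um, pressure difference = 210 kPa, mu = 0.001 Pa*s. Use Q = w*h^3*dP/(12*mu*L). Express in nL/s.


Step 1: Convert all dimensions to SI (meters).
w = 188e-6 m, h = 18e-6 m, L = 23025e-6 m, dP = 210e3 Pa
Step 2: Q = w * h^3 * dP / (12 * mu * L)
Q = 188e-6 * (18e-6)^3 * 210e3 / (12 * 0.001 * 23025e-6) = 8.3332378e-10 m^3/s
Step 3: Convert Q from m^3/s to nL/s (1 m^3 = 1e12 nL, so multiply by 1e12).
Q = 833.324 nL/s


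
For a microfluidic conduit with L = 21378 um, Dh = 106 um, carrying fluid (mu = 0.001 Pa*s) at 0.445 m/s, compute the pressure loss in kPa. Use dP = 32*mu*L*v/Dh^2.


Step 1: Convert to SI: L = 21378e-6 m, Dh = 106e-6 m
Step 2: dP = 32 * 0.001 * 21378e-6 * 0.445 / (106e-6)^2
Step 3: dP = 27093.51 Pa
Step 4: Convert to kPa: dP = 27.09 kPa


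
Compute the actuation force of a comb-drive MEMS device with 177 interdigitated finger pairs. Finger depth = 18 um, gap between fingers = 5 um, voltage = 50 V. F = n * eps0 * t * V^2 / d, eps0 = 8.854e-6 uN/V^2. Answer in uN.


Step 1: Parameters: n=177, eps0=8.854e-6 uN/V^2, t=18 um, V=50 V, d=5 um
Step 2: V^2 = 2500
Step 3: F = 177 * 8.854e-6 * 18 * 2500 / 5
F = 14.104 uN


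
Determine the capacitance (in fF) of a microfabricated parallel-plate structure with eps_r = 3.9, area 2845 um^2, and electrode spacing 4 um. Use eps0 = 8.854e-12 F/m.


Step 1: Convert area to m^2: A = 2845e-12 m^2
Step 2: Convert gap to m: d = 4e-6 m
Step 3: C = eps0 * eps_r * A / d
C = 8.854e-12 * 3.9 * 2845e-12 / 4e-6
Step 4: Convert to fF (multiply by 1e15).
C = 24.56 fF


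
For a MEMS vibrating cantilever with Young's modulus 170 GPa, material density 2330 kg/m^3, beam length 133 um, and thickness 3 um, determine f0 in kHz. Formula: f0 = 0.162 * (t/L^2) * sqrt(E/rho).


Step 1: Convert units to SI.
t_SI = 3e-6 m, L_SI = 133e-6 m
Step 2: Calculate sqrt(E/rho).
sqrt(170e9 / 2330) = 8541.74 m/s
Step 3: Compute f0.
f0 = 0.162 * 3e-6 / (133e-6)^2 * 8541.74 = 234681.8 Hz = 234.68 kHz


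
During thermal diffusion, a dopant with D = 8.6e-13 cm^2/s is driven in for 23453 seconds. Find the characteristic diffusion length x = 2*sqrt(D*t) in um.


Step 1: Compute D*t = 8.6e-13 * 23453 = 2.016958e-08 cm^2
Step 2: sqrt(D*t) = 1.4202e-04 cm
Step 3: x = 2 * 1.4202e-04 cm = 2.8404e-04 cm
Step 4: Convert to um (1 cm = 1e4 um): x = 2.84 um


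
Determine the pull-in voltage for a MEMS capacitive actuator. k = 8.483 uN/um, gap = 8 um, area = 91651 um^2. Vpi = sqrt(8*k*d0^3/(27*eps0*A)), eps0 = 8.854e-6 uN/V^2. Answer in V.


Step 1: Compute numerator: 8 * k * d0^3 = 8 * 8.483 * 8^3 = 34746.368
Step 2: Compute denominator: 27 * eps0 * A = 27 * 8.854e-6 * 91651 = 21.909905
Step 3: Vpi = sqrt(34746.368 / 21.909905)
Vpi = 39.82 V


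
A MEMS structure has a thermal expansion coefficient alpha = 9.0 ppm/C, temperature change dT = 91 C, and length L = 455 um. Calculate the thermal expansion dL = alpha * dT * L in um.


Step 1: Convert CTE: alpha = 9.0 ppm/C = 9.0e-6 /C
Step 2: dL = 9.0e-6 * 91 * 455
dL = 0.3726 um


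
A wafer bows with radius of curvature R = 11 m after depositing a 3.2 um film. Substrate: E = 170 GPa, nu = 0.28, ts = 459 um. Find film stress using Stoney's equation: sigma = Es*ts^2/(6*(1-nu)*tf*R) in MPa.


Step 1: Compute numerator: Es * ts^2 = 170 * 459^2 = 35815770 (GPa*um^2)
Step 2: Compute denominator (R in um): 6*(1-nu)*tf*R = 6*0.72*3.2*11e6 = 152064000.0 (um^2)
Step 3: sigma (GPa) = 35815770 / 152064000.0 = 2.35531e-01 GPa
Step 4: Convert to MPa (x1000): sigma = 235.5 MPa


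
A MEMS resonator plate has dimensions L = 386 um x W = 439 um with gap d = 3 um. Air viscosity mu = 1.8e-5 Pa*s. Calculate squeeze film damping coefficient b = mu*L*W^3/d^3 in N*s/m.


Step 1: Convert to SI.
L = 386e-6 m, W = 439e-6 m, d = 3e-6 m
Step 2: W^3 = (439e-6)^3 = 8.46e-11 m^3
Step 3: d^3 = (3e-6)^3 = 2.70e-17 m^3
Step 4: b = 1.8e-5 * 386e-6 * 8.46e-11 / 2.70e-17
b = 2.18e-02 N*s/m


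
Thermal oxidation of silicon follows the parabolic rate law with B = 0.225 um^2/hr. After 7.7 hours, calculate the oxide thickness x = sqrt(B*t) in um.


Step 1: Compute B*t = 0.225 * 7.7 = 1.7325
Step 2: x = sqrt(1.7325)
x = 1.316 um


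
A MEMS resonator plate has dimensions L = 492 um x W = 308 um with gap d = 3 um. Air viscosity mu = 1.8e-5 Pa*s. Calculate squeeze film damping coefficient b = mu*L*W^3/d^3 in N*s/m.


Step 1: Convert to SI.
L = 492e-6 m, W = 308e-6 m, d = 3e-6 m
Step 2: W^3 = (308e-6)^3 = 2.92e-11 m^3
Step 3: d^3 = (3e-6)^3 = 2.70e-17 m^3
Step 4: b = 1.8e-5 * 492e-6 * 2.92e-11 / 2.70e-17
b = 9.58e-03 N*s/m


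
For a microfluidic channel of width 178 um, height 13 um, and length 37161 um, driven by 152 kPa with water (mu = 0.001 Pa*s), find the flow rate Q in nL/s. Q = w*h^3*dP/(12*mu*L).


Step 1: Convert all dimensions to SI (meters).
w = 178e-6 m, h = 13e-6 m, L = 37161e-6 m, dP = 152e3 Pa
Step 2: Q = w * h^3 * dP / (12 * mu * L)
Q = 178e-6 * (13e-6)^3 * 152e3 / (12 * 0.001 * 37161e-6) = 1.3329842e-10 m^3/s
Step 3: Convert Q from m^3/s to nL/s (1 m^3 = 1e12 nL, so multiply by 1e12).
Q = 133.298 nL/s


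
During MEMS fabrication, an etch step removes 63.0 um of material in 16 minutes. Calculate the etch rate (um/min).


Step 1: Etch rate = depth / time
Step 2: rate = 63.0 / 16
rate = 3.938 um/min


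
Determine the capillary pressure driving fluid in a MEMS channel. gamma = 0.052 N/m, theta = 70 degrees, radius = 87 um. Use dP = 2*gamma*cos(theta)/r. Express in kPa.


Step 1: cos(70 deg) = 0.342
Step 2: Convert r to m: r = 87e-6 m
Step 3: dP = 2 * 0.052 * 0.342 / 87e-6 = 408.8 Pa
Step 4: Convert Pa to kPa (divide by 1000).
dP = 0.41 kPa


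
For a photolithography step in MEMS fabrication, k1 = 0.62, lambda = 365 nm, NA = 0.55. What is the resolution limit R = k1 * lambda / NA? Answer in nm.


Step 1: Identify values: k1 = 0.62, lambda = 365 nm, NA = 0.55
Step 2: R = k1 * lambda / NA
R = 0.62 * 365 / 0.55
R = 411.5 nm


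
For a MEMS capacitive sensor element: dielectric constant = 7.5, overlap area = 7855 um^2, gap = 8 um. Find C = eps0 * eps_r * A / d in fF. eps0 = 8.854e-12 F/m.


Step 1: Convert area to m^2: A = 7855e-12 m^2
Step 2: Convert gap to m: d = 8e-6 m
Step 3: C = eps0 * eps_r * A / d
C = 8.854e-12 * 7.5 * 7855e-12 / 8e-6
Step 4: Convert to fF (multiply by 1e15).
C = 65.2 fF


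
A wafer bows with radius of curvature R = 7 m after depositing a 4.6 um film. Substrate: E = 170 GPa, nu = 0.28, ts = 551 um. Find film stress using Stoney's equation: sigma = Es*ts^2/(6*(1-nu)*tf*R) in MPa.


Step 1: Compute numerator: Es * ts^2 = 170 * 551^2 = 51612170 (GPa*um^2)
Step 2: Compute denominator (R in um): 6*(1-nu)*tf*R = 6*0.72*4.6*7e6 = 139104000.0 (um^2)
Step 3: sigma (GPa) = 51612170 / 139104000.0 = 3.71033e-01 GPa
Step 4: Convert to MPa (x1000): sigma = 371.0 MPa


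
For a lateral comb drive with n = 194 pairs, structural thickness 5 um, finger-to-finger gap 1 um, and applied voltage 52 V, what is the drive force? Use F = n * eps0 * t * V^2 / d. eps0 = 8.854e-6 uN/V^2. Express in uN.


Step 1: Parameters: n=194, eps0=8.854e-6 uN/V^2, t=5 um, V=52 V, d=1 um
Step 2: V^2 = 2704
Step 3: F = 194 * 8.854e-6 * 5 * 2704 / 1
F = 23.223 uN


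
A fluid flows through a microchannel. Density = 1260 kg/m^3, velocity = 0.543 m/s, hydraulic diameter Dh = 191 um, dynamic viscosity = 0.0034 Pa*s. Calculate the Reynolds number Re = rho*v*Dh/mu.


Step 1: Convert Dh to meters: Dh = 191e-6 m
Step 2: Re = rho * v * Dh / mu
Re = 1260 * 0.543 * 191e-6 / 0.0034
Re = 38.435


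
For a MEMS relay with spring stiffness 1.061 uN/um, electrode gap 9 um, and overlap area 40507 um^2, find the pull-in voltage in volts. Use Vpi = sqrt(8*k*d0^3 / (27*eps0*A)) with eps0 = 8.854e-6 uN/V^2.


Step 1: Compute numerator: 8 * k * d0^3 = 8 * 1.061 * 9^3 = 6187.752
Step 2: Compute denominator: 27 * eps0 * A = 27 * 8.854e-6 * 40507 = 9.683522
Step 3: Vpi = sqrt(6187.752 / 9.683522)
Vpi = 25.28 V


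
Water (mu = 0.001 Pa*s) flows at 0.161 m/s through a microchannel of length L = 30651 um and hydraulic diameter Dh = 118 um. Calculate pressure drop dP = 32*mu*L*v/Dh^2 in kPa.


Step 1: Convert to SI: L = 30651e-6 m, Dh = 118e-6 m
Step 2: dP = 32 * 0.001 * 30651e-6 * 0.161 / (118e-6)^2
Step 3: dP = 11341.13 Pa
Step 4: Convert to kPa: dP = 11.34 kPa


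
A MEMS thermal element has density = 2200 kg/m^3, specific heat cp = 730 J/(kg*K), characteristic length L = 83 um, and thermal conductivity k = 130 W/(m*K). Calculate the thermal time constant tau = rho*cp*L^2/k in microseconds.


Step 1: Convert L to m: L = 83e-6 m
Step 2: L^2 = (83e-6)^2 = 6.889e-09 m^2
Step 3: tau = 2200 * 730 * 6.889e-09 / 130 = 8.510565e-05 s
Step 4: Convert to microseconds (multiply by 1e6).
tau = 85.106 us


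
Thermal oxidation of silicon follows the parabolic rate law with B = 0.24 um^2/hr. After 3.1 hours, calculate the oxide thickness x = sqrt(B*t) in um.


Step 1: Compute B*t = 0.24 * 3.1 = 0.744
Step 2: x = sqrt(0.744)
x = 0.863 um


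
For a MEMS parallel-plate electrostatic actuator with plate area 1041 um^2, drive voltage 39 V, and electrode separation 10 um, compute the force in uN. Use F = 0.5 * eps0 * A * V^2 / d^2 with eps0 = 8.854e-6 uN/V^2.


Step 1: Identify parameters.
eps0 = 8.854e-6 uN/V^2, A = 1041 um^2, V = 39 V, d = 10 um
Step 2: Compute V^2 = 39^2 = 1521
Step 3: Compute d^2 = 10^2 = 100
Step 4: F = 0.5 * 8.854e-6 * 1041 * 1521 / 100
F = 0.07 uN


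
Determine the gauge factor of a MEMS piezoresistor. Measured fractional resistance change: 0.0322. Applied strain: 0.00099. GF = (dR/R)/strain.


Step 1: Identify values.
dR/R = 0.0322, strain = 0.00099
Step 2: GF = (dR/R) / strain = 0.0322 / 0.00099
GF = 32.5


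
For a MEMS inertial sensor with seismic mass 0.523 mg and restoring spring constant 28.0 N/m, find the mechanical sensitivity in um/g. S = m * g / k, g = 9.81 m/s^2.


Step 1: Convert mass: m = 0.523 mg = 5.23e-07 kg
Step 2: S = m * g / k = 5.23e-07 * 9.81 / 28.0
Step 3: S = 1.83e-07 m/g
Step 4: Convert to um/g: S = 0.183 um/g


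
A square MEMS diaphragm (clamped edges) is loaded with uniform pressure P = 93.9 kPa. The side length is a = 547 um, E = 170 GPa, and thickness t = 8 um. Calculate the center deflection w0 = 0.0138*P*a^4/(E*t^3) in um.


Step 1: Convert pressure to compatible units (E is in GPa, so P in GPa).
P = 93.9 kPa = 93.9e-6 GPa
Step 2: Compute numerator: 0.0138 * P * a^4.
a^4 = 547^4 = 89526025681
numerator = 0.0138 * 93.9e-6 * 89526025681 = 1.160096e+05
Step 3: Compute denominator: E * t^3 = 170 * 8^3 = 87040
Step 4: w0 = numerator / denominator = 1.160096e+05 / 87040 = 1.3328 um


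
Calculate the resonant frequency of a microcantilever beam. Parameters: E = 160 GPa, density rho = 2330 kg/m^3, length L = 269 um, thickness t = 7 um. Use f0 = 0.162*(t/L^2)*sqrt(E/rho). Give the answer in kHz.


Step 1: Convert units to SI.
t_SI = 7e-6 m, L_SI = 269e-6 m
Step 2: Calculate sqrt(E/rho).
sqrt(160e9 / 2330) = 8286.71 m/s
Step 3: Compute f0.
f0 = 0.162 * 7e-6 / (269e-6)^2 * 8286.71 = 129864.6 Hz = 129.86 kHz


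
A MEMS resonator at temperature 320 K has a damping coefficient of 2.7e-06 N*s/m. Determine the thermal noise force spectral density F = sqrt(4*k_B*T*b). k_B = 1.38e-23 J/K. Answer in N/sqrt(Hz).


Step 1: Compute 4 * k_B * T * b
= 4 * 1.38e-23 * 320 * 2.7e-06
= 4.7693e-26 N^2/Hz
Step 2: F_noise = sqrt(4.7693e-26)
F_noise = 2.18e-13 N/sqrt(Hz)


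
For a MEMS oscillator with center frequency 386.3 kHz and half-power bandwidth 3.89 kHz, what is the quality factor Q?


Step 1: Q = f0 / bandwidth
Step 2: Q = 386.3 / 3.89
Q = 99.3


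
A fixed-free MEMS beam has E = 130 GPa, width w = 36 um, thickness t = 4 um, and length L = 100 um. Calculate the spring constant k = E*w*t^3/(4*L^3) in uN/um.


Step 1: Convert E to consistent units (1 GPa = 1000 uN/um^2).
E = 130 GPa = 130000 uN/um^2
Step 2: Compute t^3 = 4^3 = 64
Step 3: Compute L^3 = 100^3 = 1000000
Step 4: k = 130000 * 36 * 64 / (4 * 1000000)
k = 74.88 uN/um


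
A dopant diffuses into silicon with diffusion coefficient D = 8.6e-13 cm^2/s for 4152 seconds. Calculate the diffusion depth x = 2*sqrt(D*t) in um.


Step 1: Compute D*t = 8.6e-13 * 4152 = 3.57072e-09 cm^2
Step 2: sqrt(D*t) = 5.97555e-05 cm
Step 3: x = 2 * 5.97555e-05 cm = 1.19511e-04 cm
Step 4: Convert to um (1 cm = 1e4 um): x = 1.195 um


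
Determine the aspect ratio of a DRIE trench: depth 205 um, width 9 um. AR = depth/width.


Step 1: AR = depth / width
Step 2: AR = 205 / 9
AR = 22.8


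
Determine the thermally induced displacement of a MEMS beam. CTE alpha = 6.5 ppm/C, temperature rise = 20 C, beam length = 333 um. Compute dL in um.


Step 1: Convert CTE: alpha = 6.5 ppm/C = 6.5e-6 /C
Step 2: dL = 6.5e-6 * 20 * 333
dL = 0.0433 um


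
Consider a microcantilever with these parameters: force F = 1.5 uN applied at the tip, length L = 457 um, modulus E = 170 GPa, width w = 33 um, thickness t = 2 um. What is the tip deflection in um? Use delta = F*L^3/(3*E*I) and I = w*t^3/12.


Step 1: Calculate the second moment of area.
I = w * t^3 / 12 = 33 * 2^3 / 12 = 22.0 um^4
Step 2: Convert E to consistent units (1 GPa = 1000 uN/um^2).
E = 170 GPa = 170000 uN/um^2
Step 3: Calculate tip deflection.
delta = F * L^3 / (3 * E * I)
delta = 1.5 * 457^3 / (3 * 170000 * 22.0)
delta = 12.7599 um


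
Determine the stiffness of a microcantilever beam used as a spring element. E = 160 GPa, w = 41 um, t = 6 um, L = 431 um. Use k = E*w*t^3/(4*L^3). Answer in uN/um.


Step 1: Convert E to consistent units (1 GPa = 1000 uN/um^2).
E = 160 GPa = 160000 uN/um^2
Step 2: Compute t^3 = 6^3 = 216
Step 3: Compute L^3 = 431^3 = 80062991
Step 4: k = 160000 * 41 * 216 / (4 * 80062991)
k = 4.4245 uN/um


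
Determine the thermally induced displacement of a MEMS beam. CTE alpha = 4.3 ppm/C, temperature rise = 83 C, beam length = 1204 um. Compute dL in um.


Step 1: Convert CTE: alpha = 4.3 ppm/C = 4.3e-6 /C
Step 2: dL = 4.3e-6 * 83 * 1204
dL = 0.4297 um


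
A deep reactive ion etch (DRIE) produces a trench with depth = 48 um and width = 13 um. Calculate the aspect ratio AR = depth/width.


Step 1: AR = depth / width
Step 2: AR = 48 / 13
AR = 3.7


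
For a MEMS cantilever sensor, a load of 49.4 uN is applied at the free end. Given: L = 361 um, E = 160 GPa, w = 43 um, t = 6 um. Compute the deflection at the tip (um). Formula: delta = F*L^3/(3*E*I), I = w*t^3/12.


Step 1: Calculate the second moment of area.
I = w * t^3 / 12 = 43 * 6^3 / 12 = 774.0 um^4
Step 2: Convert E to consistent units (1 GPa = 1000 uN/um^2).
E = 160 GPa = 160000 uN/um^2
Step 3: Calculate tip deflection.
delta = F * L^3 / (3 * E * I)
delta = 49.4 * 361^3 / (3 * 160000 * 774.0)
delta = 6.2556 um


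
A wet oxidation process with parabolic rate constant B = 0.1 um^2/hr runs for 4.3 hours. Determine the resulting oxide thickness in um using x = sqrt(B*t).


Step 1: Compute B*t = 0.1 * 4.3 = 0.43
Step 2: x = sqrt(0.43)
x = 0.656 um


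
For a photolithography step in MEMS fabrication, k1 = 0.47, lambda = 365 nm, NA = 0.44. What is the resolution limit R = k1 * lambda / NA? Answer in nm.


Step 1: Identify values: k1 = 0.47, lambda = 365 nm, NA = 0.44
Step 2: R = k1 * lambda / NA
R = 0.47 * 365 / 0.44
R = 389.9 nm


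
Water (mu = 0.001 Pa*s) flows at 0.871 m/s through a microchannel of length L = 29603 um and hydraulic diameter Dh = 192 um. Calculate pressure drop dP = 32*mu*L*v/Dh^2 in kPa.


Step 1: Convert to SI: L = 29603e-6 m, Dh = 192e-6 m
Step 2: dP = 32 * 0.001 * 29603e-6 * 0.871 / (192e-6)^2
Step 3: dP = 22382.13 Pa
Step 4: Convert to kPa: dP = 22.38 kPa


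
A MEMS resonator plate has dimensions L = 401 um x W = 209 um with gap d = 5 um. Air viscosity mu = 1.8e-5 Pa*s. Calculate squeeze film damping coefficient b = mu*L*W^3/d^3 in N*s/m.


Step 1: Convert to SI.
L = 401e-6 m, W = 209e-6 m, d = 5e-6 m
Step 2: W^3 = (209e-6)^3 = 9.13e-12 m^3
Step 3: d^3 = (5e-6)^3 = 1.25e-16 m^3
Step 4: b = 1.8e-5 * 401e-6 * 9.13e-12 / 1.25e-16
b = 5.27e-04 N*s/m


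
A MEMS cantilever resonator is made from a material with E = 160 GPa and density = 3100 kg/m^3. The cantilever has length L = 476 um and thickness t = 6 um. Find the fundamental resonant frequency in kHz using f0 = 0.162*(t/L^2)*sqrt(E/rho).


Step 1: Convert units to SI.
t_SI = 6e-6 m, L_SI = 476e-6 m
Step 2: Calculate sqrt(E/rho).
sqrt(160e9 / 3100) = 7184.21 m/s
Step 3: Compute f0.
f0 = 0.162 * 6e-6 / (476e-6)^2 * 7184.21 = 30819.9 Hz = 30.82 kHz


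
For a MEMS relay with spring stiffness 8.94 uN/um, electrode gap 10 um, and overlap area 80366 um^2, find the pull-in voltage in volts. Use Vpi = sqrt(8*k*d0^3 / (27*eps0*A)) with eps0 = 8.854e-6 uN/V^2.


Step 1: Compute numerator: 8 * k * d0^3 = 8 * 8.94 * 10^3 = 71520.0
Step 2: Compute denominator: 27 * eps0 * A = 27 * 8.854e-6 * 80366 = 19.212135
Step 3: Vpi = sqrt(71520.0 / 19.212135)
Vpi = 61.01 V


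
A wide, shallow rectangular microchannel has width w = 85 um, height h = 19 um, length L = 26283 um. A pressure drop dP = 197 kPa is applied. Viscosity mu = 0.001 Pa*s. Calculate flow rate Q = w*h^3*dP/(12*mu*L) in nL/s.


Step 1: Convert all dimensions to SI (meters).
w = 85e-6 m, h = 19e-6 m, L = 26283e-6 m, dP = 197e3 Pa
Step 2: Q = w * h^3 * dP / (12 * mu * L)
Q = 85e-6 * (19e-6)^3 * 197e3 / (12 * 0.001 * 26283e-6) = 3.6415793e-10 m^3/s
Step 3: Convert Q from m^3/s to nL/s (1 m^3 = 1e12 nL, so multiply by 1e12).
Q = 364.158 nL/s


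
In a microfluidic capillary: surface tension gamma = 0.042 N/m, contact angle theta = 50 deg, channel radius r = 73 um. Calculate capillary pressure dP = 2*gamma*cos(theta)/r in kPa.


Step 1: cos(50 deg) = 0.6428
Step 2: Convert r to m: r = 73e-6 m
Step 3: dP = 2 * 0.042 * 0.6428 / 73e-6 = 739.7 Pa
Step 4: Convert Pa to kPa (divide by 1000).
dP = 0.74 kPa


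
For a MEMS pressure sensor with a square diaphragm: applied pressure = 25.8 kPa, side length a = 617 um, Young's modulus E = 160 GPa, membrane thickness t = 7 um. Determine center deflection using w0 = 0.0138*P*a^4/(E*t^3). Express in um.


Step 1: Convert pressure to compatible units (E is in GPa, so P in GPa).
P = 25.8 kPa = 25.8e-6 GPa
Step 2: Compute numerator: 0.0138 * P * a^4.
a^4 = 617^4 = 144924114721
numerator = 0.0138 * 25.8e-6 * 144924114721 = 5.15988e+04
Step 3: Compute denominator: E * t^3 = 160 * 7^3 = 54880
Step 4: w0 = numerator / denominator = 5.15988e+04 / 54880 = 0.9402 um


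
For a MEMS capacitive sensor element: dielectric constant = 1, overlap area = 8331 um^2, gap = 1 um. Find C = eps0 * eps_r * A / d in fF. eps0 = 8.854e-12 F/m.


Step 1: Convert area to m^2: A = 8331e-12 m^2
Step 2: Convert gap to m: d = 1e-6 m
Step 3: C = eps0 * eps_r * A / d
C = 8.854e-12 * 1 * 8331e-12 / 1e-6
Step 4: Convert to fF (multiply by 1e15).
C = 73.76 fF


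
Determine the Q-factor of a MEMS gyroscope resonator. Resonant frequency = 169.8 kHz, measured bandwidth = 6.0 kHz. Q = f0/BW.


Step 1: Q = f0 / bandwidth
Step 2: Q = 169.8 / 6.0
Q = 28.3


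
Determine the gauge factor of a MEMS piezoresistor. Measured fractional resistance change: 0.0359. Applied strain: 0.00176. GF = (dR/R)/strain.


Step 1: Identify values.
dR/R = 0.0359, strain = 0.00176
Step 2: GF = (dR/R) / strain = 0.0359 / 0.00176
GF = 20.4


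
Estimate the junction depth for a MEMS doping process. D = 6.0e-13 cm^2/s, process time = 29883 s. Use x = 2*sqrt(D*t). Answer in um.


Step 1: Compute D*t = 6.0e-13 * 29883 = 1.79298e-08 cm^2
Step 2: sqrt(D*t) = 1.33902e-04 cm
Step 3: x = 2 * 1.33902e-04 cm = 2.67804e-04 cm
Step 4: Convert to um (1 cm = 1e4 um): x = 2.678 um


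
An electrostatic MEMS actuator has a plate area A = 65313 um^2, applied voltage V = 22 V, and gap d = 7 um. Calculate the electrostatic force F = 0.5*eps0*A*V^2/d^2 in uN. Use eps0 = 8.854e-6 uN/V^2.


Step 1: Identify parameters.
eps0 = 8.854e-6 uN/V^2, A = 65313 um^2, V = 22 V, d = 7 um
Step 2: Compute V^2 = 22^2 = 484
Step 3: Compute d^2 = 7^2 = 49
Step 4: F = 0.5 * 8.854e-6 * 65313 * 484 / 49
F = 2.856 uN


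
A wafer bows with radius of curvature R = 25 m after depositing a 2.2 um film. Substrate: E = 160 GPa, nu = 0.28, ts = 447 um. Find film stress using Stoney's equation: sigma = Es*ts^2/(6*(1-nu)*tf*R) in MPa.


Step 1: Compute numerator: Es * ts^2 = 160 * 447^2 = 31969440 (GPa*um^2)
Step 2: Compute denominator (R in um): 6*(1-nu)*tf*R = 6*0.72*2.2*25e6 = 237600000.0 (um^2)
Step 3: sigma (GPa) = 31969440 / 237600000.0 = 1.34552e-01 GPa
Step 4: Convert to MPa (x1000): sigma = 134.6 MPa


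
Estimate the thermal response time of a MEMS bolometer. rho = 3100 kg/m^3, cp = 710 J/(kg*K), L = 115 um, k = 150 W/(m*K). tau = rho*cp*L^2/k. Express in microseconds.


Step 1: Convert L to m: L = 115e-6 m
Step 2: L^2 = (115e-6)^2 = 1.3225e-08 m^2
Step 3: tau = 3100 * 710 * 1.3225e-08 / 150 = 1.9405483e-04 s
Step 4: Convert to microseconds (multiply by 1e6).
tau = 194.055 us


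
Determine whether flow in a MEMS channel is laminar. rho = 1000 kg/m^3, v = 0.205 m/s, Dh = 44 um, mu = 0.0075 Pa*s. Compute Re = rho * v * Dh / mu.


Step 1: Convert Dh to meters: Dh = 44e-6 m
Step 2: Re = rho * v * Dh / mu
Re = 1000 * 0.205 * 44e-6 / 0.0075
Re = 1.203
Since Re = 1.203 is below ~2300, the flow is laminar.


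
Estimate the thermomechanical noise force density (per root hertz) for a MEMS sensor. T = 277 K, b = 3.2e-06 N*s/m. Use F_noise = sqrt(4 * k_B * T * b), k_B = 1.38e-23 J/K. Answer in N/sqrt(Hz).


Step 1: Compute 4 * k_B * T * b
= 4 * 1.38e-23 * 277 * 3.2e-06
= 4.8929e-26 N^2/Hz
Step 2: F_noise = sqrt(4.8929e-26)
F_noise = 2.21e-13 N/sqrt(Hz)


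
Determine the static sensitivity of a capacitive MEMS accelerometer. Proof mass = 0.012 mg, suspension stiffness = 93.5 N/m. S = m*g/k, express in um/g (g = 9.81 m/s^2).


Step 1: Convert mass: m = 0.012 mg = 1.20e-08 kg
Step 2: S = m * g / k = 1.20e-08 * 9.81 / 93.5
Step 3: S = 1.26e-09 m/g
Step 4: Convert to um/g: S = 0.001 um/g


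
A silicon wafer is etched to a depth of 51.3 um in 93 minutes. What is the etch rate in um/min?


Step 1: Etch rate = depth / time
Step 2: rate = 51.3 / 93
rate = 0.552 um/min


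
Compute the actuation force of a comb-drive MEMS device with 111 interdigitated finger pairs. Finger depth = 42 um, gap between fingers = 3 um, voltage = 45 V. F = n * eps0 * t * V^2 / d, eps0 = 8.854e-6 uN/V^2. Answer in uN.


Step 1: Parameters: n=111, eps0=8.854e-6 uN/V^2, t=42 um, V=45 V, d=3 um
Step 2: V^2 = 2025
Step 3: F = 111 * 8.854e-6 * 42 * 2025 / 3
F = 27.862 uN


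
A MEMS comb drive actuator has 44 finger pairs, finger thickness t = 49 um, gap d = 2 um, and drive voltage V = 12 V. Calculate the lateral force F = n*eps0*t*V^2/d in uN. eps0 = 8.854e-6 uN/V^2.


Step 1: Parameters: n=44, eps0=8.854e-6 uN/V^2, t=49 um, V=12 V, d=2 um
Step 2: V^2 = 144
Step 3: F = 44 * 8.854e-6 * 49 * 144 / 2
F = 1.374 uN


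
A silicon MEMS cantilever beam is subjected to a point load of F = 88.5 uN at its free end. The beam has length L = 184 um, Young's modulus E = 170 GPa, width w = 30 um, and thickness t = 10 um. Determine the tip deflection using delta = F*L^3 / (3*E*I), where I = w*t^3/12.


Step 1: Calculate the second moment of area.
I = w * t^3 / 12 = 30 * 10^3 / 12 = 2500.0 um^4
Step 2: Convert E to consistent units (1 GPa = 1000 uN/um^2).
E = 170 GPa = 170000 uN/um^2
Step 3: Calculate tip deflection.
delta = F * L^3 / (3 * E * I)
delta = 88.5 * 184^3 / (3 * 170000 * 2500.0)
delta = 0.4324 um


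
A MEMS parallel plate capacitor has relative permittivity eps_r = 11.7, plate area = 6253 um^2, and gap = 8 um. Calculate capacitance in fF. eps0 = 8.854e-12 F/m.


Step 1: Convert area to m^2: A = 6253e-12 m^2
Step 2: Convert gap to m: d = 8e-6 m
Step 3: C = eps0 * eps_r * A / d
C = 8.854e-12 * 11.7 * 6253e-12 / 8e-6
Step 4: Convert to fF (multiply by 1e15).
C = 80.97 fF


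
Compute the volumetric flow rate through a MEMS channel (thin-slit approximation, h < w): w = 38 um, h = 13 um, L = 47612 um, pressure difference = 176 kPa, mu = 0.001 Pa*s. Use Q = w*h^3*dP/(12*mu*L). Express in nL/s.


Step 1: Convert all dimensions to SI (meters).
w = 38e-6 m, h = 13e-6 m, L = 47612e-6 m, dP = 176e3 Pa
Step 2: Q = w * h^3 * dP / (12 * mu * L)
Q = 38e-6 * (13e-6)^3 * 176e3 / (12 * 0.001 * 47612e-6) = 2.571749e-11 m^3/s
Step 3: Convert Q from m^3/s to nL/s (1 m^3 = 1e12 nL, so multiply by 1e12).
Q = 25.717 nL/s


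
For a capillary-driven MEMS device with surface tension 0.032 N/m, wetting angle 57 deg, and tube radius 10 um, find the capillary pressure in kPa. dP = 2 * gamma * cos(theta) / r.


Step 1: cos(57 deg) = 0.5446
Step 2: Convert r to m: r = 10e-6 m
Step 3: dP = 2 * 0.032 * 0.5446 / 10e-6 = 3485.4 Pa
Step 4: Convert Pa to kPa (divide by 1000).
dP = 3.49 kPa


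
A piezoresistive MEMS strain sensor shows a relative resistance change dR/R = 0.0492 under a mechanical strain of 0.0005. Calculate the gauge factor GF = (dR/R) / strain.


Step 1: Identify values.
dR/R = 0.0492, strain = 0.0005
Step 2: GF = (dR/R) / strain = 0.0492 / 0.0005
GF = 98.4


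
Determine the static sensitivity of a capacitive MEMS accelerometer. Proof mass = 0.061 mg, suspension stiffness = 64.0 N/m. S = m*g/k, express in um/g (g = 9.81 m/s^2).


Step 1: Convert mass: m = 0.061 mg = 6.10e-08 kg
Step 2: S = m * g / k = 6.10e-08 * 9.81 / 64.0
Step 3: S = 9.35e-09 m/g
Step 4: Convert to um/g: S = 0.009 um/g


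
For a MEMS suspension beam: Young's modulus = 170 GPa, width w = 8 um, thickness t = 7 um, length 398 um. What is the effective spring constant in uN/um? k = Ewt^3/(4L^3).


Step 1: Convert E to consistent units (1 GPa = 1000 uN/um^2).
E = 170 GPa = 170000 uN/um^2
Step 2: Compute t^3 = 7^3 = 343
Step 3: Compute L^3 = 398^3 = 63044792
Step 4: k = 170000 * 8 * 343 / (4 * 63044792)
k = 1.8498 uN/um
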